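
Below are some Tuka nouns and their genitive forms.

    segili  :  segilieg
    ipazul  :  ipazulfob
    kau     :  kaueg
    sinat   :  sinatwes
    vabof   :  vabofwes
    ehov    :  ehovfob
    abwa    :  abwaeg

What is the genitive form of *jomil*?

The alternation tracks the final sound of the stem — -wes when the stem ends in a voiceless consonant (*sinat*, *vabof*); -fob when the stem ends in a voiced consonant (*ipazul*, *ehov*); -eg when the stem ends in a vowel (*segili*, *kau*, *abwa*).
Since the final sound of *jomil* is /l/ (a voiced consonant), it takes -fob, giving *jomilfob*.

jomilfob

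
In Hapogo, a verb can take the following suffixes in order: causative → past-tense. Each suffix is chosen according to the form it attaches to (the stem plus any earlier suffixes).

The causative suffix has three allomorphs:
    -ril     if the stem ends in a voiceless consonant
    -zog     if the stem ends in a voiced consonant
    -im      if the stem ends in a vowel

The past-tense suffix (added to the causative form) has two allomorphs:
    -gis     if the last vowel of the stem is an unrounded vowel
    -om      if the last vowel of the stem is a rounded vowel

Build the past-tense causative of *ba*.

The final sound of *ba* is /a/, which is a vowel, so the causative suffix is -im, giving *baim*.
The last vowel of the causative form *baim* is /i/, which is an unrounded vowel, so the past-tense suffix is -gis, giving *baimgis*.

baimgis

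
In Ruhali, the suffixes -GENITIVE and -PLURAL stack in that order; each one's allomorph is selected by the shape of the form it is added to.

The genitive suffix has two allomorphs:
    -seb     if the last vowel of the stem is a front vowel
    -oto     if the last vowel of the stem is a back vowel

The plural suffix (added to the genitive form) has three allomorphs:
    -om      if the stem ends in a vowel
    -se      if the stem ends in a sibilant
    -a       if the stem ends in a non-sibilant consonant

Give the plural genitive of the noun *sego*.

*sego*: last vowel = /o/, a back vowel → -oto → *segooto*.
The genitive form *segooto*: final sound = /o/, a vowel → -om → *segootoom*.

segootoom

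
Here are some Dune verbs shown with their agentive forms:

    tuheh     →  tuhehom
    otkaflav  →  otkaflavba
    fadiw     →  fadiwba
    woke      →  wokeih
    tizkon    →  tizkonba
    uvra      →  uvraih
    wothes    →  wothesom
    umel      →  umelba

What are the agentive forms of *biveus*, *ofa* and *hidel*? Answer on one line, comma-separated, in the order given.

biveusom, ofaih, hidelba

Looking at the final sound of each stem: -om when the stem ends in a voiceless consonant (*tuheh*, *wothes*); -ba when the stem ends in a voiced consonant (*otkaflav*, *fadiw*, *tizkon*, *umel*); -ih when the stem ends in a vowel (*woke*, *uvra*).
*biveus*: final sound = /s/, a voiceless consonant → -om → *biveusom*.
*ofa*: final sound = /a/, a vowel → -ih → *ofaih*.
Since the final sound of *hidel* is /l/ (a voiced consonant), it takes -ba, giving *hidelba*.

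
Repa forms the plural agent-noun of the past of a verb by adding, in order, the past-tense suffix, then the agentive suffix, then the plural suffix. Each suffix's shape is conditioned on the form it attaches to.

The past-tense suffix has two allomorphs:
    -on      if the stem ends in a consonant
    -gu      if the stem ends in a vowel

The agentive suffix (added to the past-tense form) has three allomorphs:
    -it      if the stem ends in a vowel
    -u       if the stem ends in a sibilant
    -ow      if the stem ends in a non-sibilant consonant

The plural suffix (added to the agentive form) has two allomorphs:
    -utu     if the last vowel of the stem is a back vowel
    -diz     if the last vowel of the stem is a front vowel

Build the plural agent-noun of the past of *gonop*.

gonoponowutu

*gonop*: final sound = /p/, a consonant → -on → *gonopon*.
The past-tense form *gonopon*: final sound = /n/, a non-sibilant consonant → -ow → *gonoponow*.
Since the last vowel of the agentive form *gonoponow* is /o/ (a back vowel), it takes -utu, giving *gonoponowutu*.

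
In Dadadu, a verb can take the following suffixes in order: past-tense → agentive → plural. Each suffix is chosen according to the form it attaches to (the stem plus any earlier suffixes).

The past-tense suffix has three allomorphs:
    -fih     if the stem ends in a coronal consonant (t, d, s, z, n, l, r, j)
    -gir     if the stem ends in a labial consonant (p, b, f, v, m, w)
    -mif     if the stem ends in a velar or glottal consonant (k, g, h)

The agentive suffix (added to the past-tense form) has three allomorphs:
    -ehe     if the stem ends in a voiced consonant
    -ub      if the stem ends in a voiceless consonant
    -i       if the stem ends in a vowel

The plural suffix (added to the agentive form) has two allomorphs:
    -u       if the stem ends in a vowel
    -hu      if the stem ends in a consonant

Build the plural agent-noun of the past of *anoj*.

anojfihubhu

Since the final consonant of *anoj* is /j/ (coronal), it takes -fih, giving *anojfih*.
The past-tense form *anojfih*: final sound = /h/, a voiceless consonant → -ub → *anojfihub*.
The final sound of the agentive form *anojfihub* is /b/, which is a consonant, so the plural suffix is -hu, giving *anojfihubhu*.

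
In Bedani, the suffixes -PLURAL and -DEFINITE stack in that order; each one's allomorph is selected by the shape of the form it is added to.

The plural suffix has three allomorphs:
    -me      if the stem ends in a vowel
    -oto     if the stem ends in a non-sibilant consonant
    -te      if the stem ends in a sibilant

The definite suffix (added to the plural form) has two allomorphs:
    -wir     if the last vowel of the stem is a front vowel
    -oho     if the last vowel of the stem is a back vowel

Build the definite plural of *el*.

*el* — final sound /l/ (a non-sibilant consonant) → -oto → *eloto*.
The plural form *eloto*: last vowel = /o/, a back vowel → -oho → *elotooho*.

elotooho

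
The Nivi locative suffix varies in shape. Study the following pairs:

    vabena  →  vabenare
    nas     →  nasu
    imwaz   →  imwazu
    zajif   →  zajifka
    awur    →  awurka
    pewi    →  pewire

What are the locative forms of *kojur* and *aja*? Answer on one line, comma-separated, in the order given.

kojurka, ajare

Looking at the final sound of each stem: -u when the stem ends in a sibilant (*nas*, *imwaz*); -ka when the stem ends in a non-sibilant consonant (*zajif*, *awur*); -re when the stem ends in a vowel (*vabena*, *pewi*).
Since the final sound of *kojur* is /r/ (a non-sibilant consonant), it takes -ka, giving *kojurka*.
The final sound of *aja* is /a/, which is a vowel, so the suffix is -re, giving *ajare*.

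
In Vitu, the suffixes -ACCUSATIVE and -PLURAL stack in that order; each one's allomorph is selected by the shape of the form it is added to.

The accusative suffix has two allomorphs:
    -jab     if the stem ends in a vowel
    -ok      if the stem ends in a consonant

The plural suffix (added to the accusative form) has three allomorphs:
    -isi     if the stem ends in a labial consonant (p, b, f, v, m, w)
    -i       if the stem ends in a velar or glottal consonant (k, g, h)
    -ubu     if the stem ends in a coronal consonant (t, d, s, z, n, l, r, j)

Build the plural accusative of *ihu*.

Since the final sound of *ihu* is /u/ (a vowel), it takes -jab, giving *ihujab*.
The accusative form *ihujab*: final consonant = /b/, labial → -isi → *ihujabisi*.

ihujabisi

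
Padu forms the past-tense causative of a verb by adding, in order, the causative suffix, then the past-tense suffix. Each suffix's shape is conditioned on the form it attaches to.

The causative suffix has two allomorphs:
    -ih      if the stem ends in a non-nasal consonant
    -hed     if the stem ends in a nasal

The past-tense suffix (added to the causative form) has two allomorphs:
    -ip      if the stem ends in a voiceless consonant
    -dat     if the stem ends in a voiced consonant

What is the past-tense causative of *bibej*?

The final consonant of *bibej* is /j/, which is non-nasal, so the causative suffix is -ih, giving *bibejih*.
The causative form *bibejih*: final consonant = /h/, voiceless → -ip → *bibejihip*.

bibejihip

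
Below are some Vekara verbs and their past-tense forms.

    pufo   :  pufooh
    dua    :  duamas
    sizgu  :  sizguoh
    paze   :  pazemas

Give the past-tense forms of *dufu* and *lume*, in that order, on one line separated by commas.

The pattern is rounding harmony: -oh when the last vowel of the stem is a rounded vowel (*pufo*, *sizgu*); -mas when the last vowel of the stem is an unrounded vowel (*dua*, *paze*).
*dufu*: last vowel = /u/, a rounded vowel → -oh → *dufuoh*.
*lume*: last vowel = /e/, an unrounded vowel → -mas → *lumemas*.

dufuoh, lumemas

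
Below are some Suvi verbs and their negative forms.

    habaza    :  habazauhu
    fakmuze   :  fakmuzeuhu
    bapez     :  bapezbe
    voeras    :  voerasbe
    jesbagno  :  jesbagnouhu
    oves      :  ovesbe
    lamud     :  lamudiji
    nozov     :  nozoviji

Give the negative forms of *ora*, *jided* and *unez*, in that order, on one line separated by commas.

orauhu, jidediji, unezbe

The pattern is sibilance of the final sound: -be when the stem ends in a sibilant (*bapez*, *voeras*, *oves*); -iji when the stem ends in a non-sibilant consonant (*lamud*, *nozov*); -uhu when the stem ends in a vowel (*habaza*, *fakmuze*, *jesbagno*).
The final sound of *ora* is /a/, which is a vowel, so the suffix is -uhu, giving *orauhu*.
*jided*: final sound = /d/, a non-sibilant consonant → -iji → *jidediji*.
*unez*: final sound = /z/, a sibilant → -be → *unezbe*.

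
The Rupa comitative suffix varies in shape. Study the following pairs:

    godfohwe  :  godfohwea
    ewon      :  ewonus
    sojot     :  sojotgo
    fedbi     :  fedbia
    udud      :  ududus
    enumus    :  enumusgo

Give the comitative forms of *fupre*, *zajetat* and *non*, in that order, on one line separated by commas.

fuprea, zajetatgo, nonus

The pattern is voicing of the final sound: -go when the stem ends in a voiceless consonant (*sojot*, *enumus*); -us when the stem ends in a voiced consonant (*ewon*, *udud*); -a when the stem ends in a vowel (*godfohwe*, *fedbi*).
*fupre* — final sound /e/ (a vowel) → -a → *fuprea*.
Since the final sound of *zajetat* is /t/ (a voiceless consonant), it takes -go, giving *zajetatgo*.
The final sound of *non* is /n/, which is a voiced consonant, so the suffix is -us, giving *nonus*.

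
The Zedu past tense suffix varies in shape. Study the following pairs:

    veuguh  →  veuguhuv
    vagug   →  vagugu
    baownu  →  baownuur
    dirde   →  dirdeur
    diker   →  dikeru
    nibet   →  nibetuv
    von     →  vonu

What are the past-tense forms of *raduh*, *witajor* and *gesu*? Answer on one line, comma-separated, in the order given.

raduhuv, witajoru, gesuur

The alternation tracks the final sound of the stem — -uv when the stem ends in a voiceless consonant (*veuguh*, *nibet*); -u when the stem ends in a voiced consonant (*vagug*, *diker*, *von*); -ur when the stem ends in a vowel (*baownu*, *dirde*).
*raduh*: final sound = /h/, a voiceless consonant → -uv → *raduhuv*.
*witajor*: final sound = /r/, a voiced consonant → -u → *witajoru*.
Since the final sound of *gesu* is /u/ (a vowel), it takes -ur, giving *gesuur*.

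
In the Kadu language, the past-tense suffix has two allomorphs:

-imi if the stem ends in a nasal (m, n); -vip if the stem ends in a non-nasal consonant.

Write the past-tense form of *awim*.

The final consonant of *awim* is /m/, which is a nasal, so the suffix is -imi, giving *awimimi*.

awimimi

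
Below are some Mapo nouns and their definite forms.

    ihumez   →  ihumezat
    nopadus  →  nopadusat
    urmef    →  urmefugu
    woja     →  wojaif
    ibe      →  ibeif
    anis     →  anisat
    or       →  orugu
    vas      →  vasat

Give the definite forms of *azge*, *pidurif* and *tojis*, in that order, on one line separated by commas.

azgeif, pidurifugu, tojisat

The alternation tracks the final sound of the stem — -at when the stem ends in a sibilant (*ihumez*, *nopadus*, *anis*, *vas*); -ugu when the stem ends in a non-sibilant consonant (*urmef*, *or*); -if when the stem ends in a vowel (*woja*, *ibe*).
*azge* — final sound /e/ (a vowel) → -if → *azgeif*.
*pidurif* — final sound /f/ (a non-sibilant consonant) → -ugu → *pidurifugu*.
Since the final sound of *tojis* is /s/ (a sibilant), it takes -at, giving *tojisat*.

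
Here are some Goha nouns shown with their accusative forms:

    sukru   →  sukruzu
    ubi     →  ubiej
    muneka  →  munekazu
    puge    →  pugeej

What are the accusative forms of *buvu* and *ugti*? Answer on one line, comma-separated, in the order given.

Looking at the last vowel of each stem: -ej when the last vowel of the stem is a front vowel (*ubi*, *puge*); -zu when the last vowel of the stem is a back vowel (*sukru*, *muneka*).
*buvu* — last vowel /u/ (a back vowel) → -zu → *buvuzu*.
*ugti* — last vowel /i/ (a front vowel) → -ej → *ugtiej*.

buvuzu, ugtiej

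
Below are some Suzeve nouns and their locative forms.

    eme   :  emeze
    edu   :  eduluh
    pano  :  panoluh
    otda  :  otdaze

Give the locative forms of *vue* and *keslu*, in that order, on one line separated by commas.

The suffix is conditioned by the last vowel: -luh when the last vowel of the stem is a rounded vowel (*edu*, *pano*); -ze when the last vowel of the stem is an unrounded vowel (*eme*, *otda*).
*vue*: last vowel = /e/, an unrounded vowel → -ze → *vueze*.
*keslu* — last vowel /u/ (a rounded vowel) → -luh → *kesluluh*.

vueze, kesluluh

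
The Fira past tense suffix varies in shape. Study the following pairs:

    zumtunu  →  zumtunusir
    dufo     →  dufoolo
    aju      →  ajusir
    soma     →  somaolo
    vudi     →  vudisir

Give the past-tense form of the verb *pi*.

pisir

The alternation tracks the last vowel of the stem — -sir when the last vowel of the stem is a high vowel (*zumtunu*, *aju*, *vudi*); -olo when the last vowel of the stem is a non-high vowel (*dufo*, *soma*).
The last vowel of *pi* is /i/, which is a high vowel, so the suffix is -sir, giving *pisir*.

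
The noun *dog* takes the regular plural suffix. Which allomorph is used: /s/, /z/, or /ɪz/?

The stem *dog* ends in a voiced non-sibilant sound.
The plural suffix surfaces as /ɪz/ after sibilants, /s/ after other voiceless consonants, and /z/ after other voiced sounds.
So the plural -s on *dog* is pronounced /z/.

/z/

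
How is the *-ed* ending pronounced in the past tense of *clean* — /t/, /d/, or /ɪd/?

The stem *clean* ends in a voiced sound other than /d/.
The -ed suffix is realized as /ɪd/ after /t, d/; as /t/ after other voiceless consonants; and as /d/ after other voiced sounds.
So -ed on *clean* is pronounced /d/.

/d/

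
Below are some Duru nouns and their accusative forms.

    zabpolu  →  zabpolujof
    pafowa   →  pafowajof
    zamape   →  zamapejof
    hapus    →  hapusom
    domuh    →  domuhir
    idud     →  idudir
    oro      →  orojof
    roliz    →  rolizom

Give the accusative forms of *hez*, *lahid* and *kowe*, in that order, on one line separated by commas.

hezom, lahidir, kowejof

The pattern is sibilance of the final sound: -om when the stem ends in a sibilant (*hapus*, *roliz*); -ir when the stem ends in a non-sibilant consonant (*domuh*, *idud*); -jof when the stem ends in a vowel (*zabpolu*, *pafowa*, *zamape*, *oro*).
Since the final sound of *hez* is /z/ (a sibilant), it takes -om, giving *hezom*.
The final sound of *lahid* is /d/, which is a non-sibilant consonant, so the suffix is -ir, giving *lahidir*.
Since the final sound of *kowe* is /e/ (a vowel), it takes -jof, giving *kowejof*.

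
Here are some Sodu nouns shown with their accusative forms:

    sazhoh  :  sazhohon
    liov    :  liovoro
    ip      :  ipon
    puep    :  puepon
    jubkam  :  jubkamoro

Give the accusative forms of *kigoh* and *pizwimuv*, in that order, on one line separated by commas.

kigohon, pizwimuvoro

The suffix is conditioned by the final consonant: -on when the stem ends in a voiceless consonant (*sazhoh*, *ip*, *puep*); -oro when the stem ends in a voiced consonant (*liov*, *jubkam*).
*kigoh* — final consonant /h/ (voiceless) → -on → *kigohon*.
*pizwimuv*: final consonant = /v/, voiced → -oro → *pizwimuvoro*.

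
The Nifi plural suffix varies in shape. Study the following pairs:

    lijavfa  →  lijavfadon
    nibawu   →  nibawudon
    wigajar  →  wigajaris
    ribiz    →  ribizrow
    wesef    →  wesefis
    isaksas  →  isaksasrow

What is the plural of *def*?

defis

The alternation tracks the final sound of the stem — -row when the stem ends in a sibilant (*ribiz*, *isaksas*); -is when the stem ends in a non-sibilant consonant (*wigajar*, *wesef*); -don when the stem ends in a vowel (*lijavfa*, *nibawu*).
The final sound of *def* is /f/, which is a non-sibilant consonant, so the suffix is -is, giving *defis*.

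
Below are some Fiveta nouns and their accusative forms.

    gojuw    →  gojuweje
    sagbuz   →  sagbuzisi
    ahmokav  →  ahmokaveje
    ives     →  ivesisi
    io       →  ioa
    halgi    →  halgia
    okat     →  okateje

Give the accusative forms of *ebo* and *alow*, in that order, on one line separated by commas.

The alternation tracks the final sound of the stem — -isi when the stem ends in a sibilant (*sagbuz*, *ives*); -eje when the stem ends in a non-sibilant consonant (*gojuw*, *ahmokav*, *okat*); -a when the stem ends in a vowel (*io*, *halgi*).
Since the final sound of *ebo* is /o/ (a vowel), it takes -a, giving *eboa*.
The final sound of *alow* is /w/, which is a non-sibilant consonant, so the suffix is -eje, giving *aloweje*.

eboa, aloweje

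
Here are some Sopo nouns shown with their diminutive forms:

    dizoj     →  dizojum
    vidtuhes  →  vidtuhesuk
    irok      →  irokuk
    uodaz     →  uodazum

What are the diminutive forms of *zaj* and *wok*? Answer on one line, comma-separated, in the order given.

zajum, wokuk

The suffix is conditioned by the final consonant: -uk when the stem ends in a voiceless consonant (*vidtuhes*, *irok*); -um when the stem ends in a voiced consonant (*dizoj*, *uodaz*).
Since the final consonant of *zaj* is /j/ (voiced), it takes -um, giving *zajum*.
The final consonant of *wok* is /k/, which is voiceless, so the suffix is -uk, giving *wokuk*.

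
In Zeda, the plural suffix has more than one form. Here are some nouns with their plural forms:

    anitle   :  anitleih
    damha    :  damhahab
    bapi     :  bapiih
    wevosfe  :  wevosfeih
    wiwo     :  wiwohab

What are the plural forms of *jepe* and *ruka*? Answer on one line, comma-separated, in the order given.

Looking at the last vowel of each stem: -ih when the last vowel of the stem is a front vowel (*anitle*, *bapi*, *wevosfe*); -hab when the last vowel of the stem is a back vowel (*damha*, *wiwo*).
The last vowel of *jepe* is /e/, which is a front vowel, so the suffix is -ih, giving *jepeih*.
*ruka* — last vowel /a/ (a back vowel) → -hab → *rukahab*.

jepeih, rukahab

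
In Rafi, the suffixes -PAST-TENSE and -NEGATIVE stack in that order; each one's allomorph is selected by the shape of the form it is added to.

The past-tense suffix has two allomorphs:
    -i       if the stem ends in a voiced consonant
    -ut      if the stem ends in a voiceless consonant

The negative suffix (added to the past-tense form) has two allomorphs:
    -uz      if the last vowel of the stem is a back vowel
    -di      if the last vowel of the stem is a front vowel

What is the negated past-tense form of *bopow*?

bopowidi

Since the final consonant of *bopow* is /w/ (voiced), it takes -i, giving *bopowi*.
The last vowel of the past-tense form *bopowi* is /i/, which is a front vowel, so the negative suffix is -di, giving *bopowidi*.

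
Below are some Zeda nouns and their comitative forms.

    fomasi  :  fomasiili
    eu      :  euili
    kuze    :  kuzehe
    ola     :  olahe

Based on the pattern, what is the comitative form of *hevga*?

hevgahe

The alternation tracks the last vowel of the stem — -ili when the last vowel of the stem is a high vowel (*fomasi*, *eu*); -he when the last vowel of the stem is a non-high vowel (*kuze*, *ola*).
*hevga* — last vowel /a/ (a non-high vowel) → -he → *hevgahe*.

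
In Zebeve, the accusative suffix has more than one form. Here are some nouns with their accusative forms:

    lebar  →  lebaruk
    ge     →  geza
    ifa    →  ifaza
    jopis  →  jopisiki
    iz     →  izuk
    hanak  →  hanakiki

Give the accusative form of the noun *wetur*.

weturuk

Looking at the final sound of each stem: -iki when the stem ends in a voiceless consonant (*jopis*, *hanak*); -uk when the stem ends in a voiced consonant (*lebar*, *iz*); -za when the stem ends in a vowel (*ge*, *ifa*).
*wetur* — final sound /r/ (a voiced consonant) → -uk → *weturuk*.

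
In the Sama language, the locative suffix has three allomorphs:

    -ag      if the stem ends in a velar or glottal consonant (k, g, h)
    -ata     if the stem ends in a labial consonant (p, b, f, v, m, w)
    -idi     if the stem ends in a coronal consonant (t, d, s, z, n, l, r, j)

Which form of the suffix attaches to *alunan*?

-idi

Since the final consonant of *alunan* is /n/ (coronal), it takes -idi.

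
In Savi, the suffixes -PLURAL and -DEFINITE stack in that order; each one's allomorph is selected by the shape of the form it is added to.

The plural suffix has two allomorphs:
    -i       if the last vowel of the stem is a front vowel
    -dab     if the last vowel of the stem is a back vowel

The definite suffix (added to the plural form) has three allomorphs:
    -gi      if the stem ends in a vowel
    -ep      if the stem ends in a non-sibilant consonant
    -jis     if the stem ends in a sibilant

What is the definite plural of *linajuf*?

*linajuf*: last vowel = /u/, a back vowel → -dab → *linajufdab*.
The plural form *linajufdab* — final sound /b/ (a non-sibilant consonant) → -ep → *linajufdabep*.

linajufdabep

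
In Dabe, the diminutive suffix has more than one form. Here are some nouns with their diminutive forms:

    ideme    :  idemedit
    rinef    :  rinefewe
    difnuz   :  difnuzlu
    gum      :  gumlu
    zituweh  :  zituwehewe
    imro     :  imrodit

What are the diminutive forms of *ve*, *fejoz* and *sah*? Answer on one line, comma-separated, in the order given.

vedit, fejozlu, sahewe

Looking at the final sound of each stem: -ewe when the stem ends in a voiceless consonant (*rinef*, *zituweh*); -lu when the stem ends in a voiced consonant (*difnuz*, *gum*); -dit when the stem ends in a vowel (*ideme*, *imro*).
*ve* — final sound /e/ (a vowel) → -dit → *vedit*.
*fejoz*: final sound = /z/, a voiced consonant → -lu → *fejozlu*.
The final sound of *sah* is /h/, which is a voiceless consonant, so the suffix is -ewe, giving *sahewe*.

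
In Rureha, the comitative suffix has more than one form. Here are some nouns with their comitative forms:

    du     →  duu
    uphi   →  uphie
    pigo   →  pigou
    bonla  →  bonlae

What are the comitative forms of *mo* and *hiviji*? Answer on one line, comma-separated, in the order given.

The suffix is conditioned by the last vowel: -u when the last vowel of the stem is a rounded vowel (*du*, *pigo*); -e when the last vowel of the stem is an unrounded vowel (*uphi*, *bonla*).
The last vowel of *mo* is /o/, which is a rounded vowel, so the suffix is -u, giving *mou*.
*hiviji* — last vowel /i/ (an unrounded vowel) → -e → *hivijie*.

mou, hivijie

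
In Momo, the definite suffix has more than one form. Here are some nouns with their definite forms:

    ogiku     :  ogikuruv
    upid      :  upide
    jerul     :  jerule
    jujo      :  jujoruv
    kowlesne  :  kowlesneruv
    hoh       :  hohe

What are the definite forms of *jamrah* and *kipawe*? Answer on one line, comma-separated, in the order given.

The suffix is conditioned by the final sound: -e when the stem ends in a consonant (*upid*, *jerul*, *hoh*); -ruv when the stem ends in a vowel (*ogiku*, *jujo*, *kowlesne*).
The final sound of *jamrah* is /h/, which is a consonant, so the suffix is -e, giving *jamrahe*.
*kipawe*: final sound = /e/, a vowel → -ruv → *kipaweruv*.

jamrahe, kipaweruv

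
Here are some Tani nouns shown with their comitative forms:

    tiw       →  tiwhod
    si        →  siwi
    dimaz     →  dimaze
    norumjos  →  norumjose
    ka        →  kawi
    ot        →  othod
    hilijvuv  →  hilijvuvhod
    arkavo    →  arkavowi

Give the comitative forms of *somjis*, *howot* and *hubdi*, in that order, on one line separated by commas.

somjise, howothod, hubdiwi

Looking at the final sound of each stem: -e when the stem ends in a sibilant (*dimaz*, *norumjos*); -hod when the stem ends in a non-sibilant consonant (*tiw*, *ot*, *hilijvuv*); -wi when the stem ends in a vowel (*si*, *ka*, *arkavo*).
*somjis*: final sound = /s/, a sibilant → -e → *somjise*.
Since the final sound of *howot* is /t/ (a non-sibilant consonant), it takes -hod, giving *howothod*.
*hubdi*: final sound = /i/, a vowel → -wi → *hubdiwi*.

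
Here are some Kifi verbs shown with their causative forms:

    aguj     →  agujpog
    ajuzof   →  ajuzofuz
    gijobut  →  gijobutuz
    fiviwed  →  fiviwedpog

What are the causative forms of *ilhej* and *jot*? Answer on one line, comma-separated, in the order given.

The alternation tracks the final consonant of the stem — -uz when the stem ends in a voiceless consonant (*ajuzof*, *gijobut*); -pog when the stem ends in a voiced consonant (*aguj*, *fiviwed*).
Since the final consonant of *ilhej* is /j/ (voiced), it takes -pog, giving *ilhejpog*.
*jot*: final consonant = /t/, voiceless → -uz → *jotuz*.

ilhejpog, jotuz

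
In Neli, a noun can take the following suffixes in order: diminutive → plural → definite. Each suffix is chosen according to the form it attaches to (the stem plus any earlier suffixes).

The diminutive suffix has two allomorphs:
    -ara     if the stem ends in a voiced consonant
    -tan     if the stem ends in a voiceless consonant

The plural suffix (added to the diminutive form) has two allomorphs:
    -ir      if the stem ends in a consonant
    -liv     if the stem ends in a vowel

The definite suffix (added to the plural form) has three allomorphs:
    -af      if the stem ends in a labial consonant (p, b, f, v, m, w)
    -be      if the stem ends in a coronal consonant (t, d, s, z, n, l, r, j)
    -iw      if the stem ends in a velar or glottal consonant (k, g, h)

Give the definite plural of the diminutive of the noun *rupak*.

rupaktanirbe

*rupak* — final consonant /k/ (voiceless) → -tan → *rupaktan*.
Since the final sound of the diminutive form *rupaktan* is /n/ (a consonant), it takes -ir, giving *rupaktanir*.
Since the final consonant of the plural form *rupaktanir* is /r/ (coronal), it takes -be, giving *rupaktanirbe*.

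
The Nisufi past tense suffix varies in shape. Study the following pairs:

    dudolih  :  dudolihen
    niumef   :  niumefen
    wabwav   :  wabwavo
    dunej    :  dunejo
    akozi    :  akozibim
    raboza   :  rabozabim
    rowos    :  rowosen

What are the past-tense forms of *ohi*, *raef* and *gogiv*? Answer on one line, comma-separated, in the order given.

The alternation tracks the final sound of the stem — -en when the stem ends in a voiceless consonant (*dudolih*, *niumef*, *rowos*); -o when the stem ends in a voiced consonant (*wabwav*, *dunej*); -bim when the stem ends in a vowel (*akozi*, *raboza*).
Since the final sound of *ohi* is /i/ (a vowel), it takes -bim, giving *ohibim*.
*raef* — final sound /f/ (a voiceless consonant) → -en → *raefen*.
Since the final sound of *gogiv* is /v/ (a voiced consonant), it takes -o, giving *gogivo*.

ohibim, raefen, gogivo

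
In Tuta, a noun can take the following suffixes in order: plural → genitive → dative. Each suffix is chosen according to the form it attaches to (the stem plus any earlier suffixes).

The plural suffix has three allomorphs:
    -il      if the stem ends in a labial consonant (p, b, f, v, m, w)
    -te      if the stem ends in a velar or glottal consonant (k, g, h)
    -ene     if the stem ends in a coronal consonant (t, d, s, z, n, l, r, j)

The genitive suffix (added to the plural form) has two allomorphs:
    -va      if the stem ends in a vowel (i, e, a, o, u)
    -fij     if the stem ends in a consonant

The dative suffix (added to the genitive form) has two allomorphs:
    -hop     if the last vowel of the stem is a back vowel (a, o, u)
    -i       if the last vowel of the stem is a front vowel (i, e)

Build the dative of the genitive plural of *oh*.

ohtevahop

The final consonant of *oh* is /h/, which is velar/glottal, so the plural suffix is -te, giving *ohte*.
The plural form *ohte* — final sound /e/ (a vowel) → -va → *ohteva*.
The last vowel of the genitive form *ohteva* is /a/, which is a back vowel, so the dative suffix is -hop, giving *ohtevahop*.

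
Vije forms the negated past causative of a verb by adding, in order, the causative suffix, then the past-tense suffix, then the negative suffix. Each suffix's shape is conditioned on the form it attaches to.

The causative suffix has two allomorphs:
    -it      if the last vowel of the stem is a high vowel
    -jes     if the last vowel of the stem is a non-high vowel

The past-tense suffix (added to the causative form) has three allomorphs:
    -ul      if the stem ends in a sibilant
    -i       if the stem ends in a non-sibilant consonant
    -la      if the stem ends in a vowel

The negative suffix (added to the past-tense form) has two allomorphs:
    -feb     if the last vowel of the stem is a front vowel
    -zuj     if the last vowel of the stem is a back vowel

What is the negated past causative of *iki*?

Since the last vowel of *iki* is /i/ (a high vowel), it takes -it, giving *ikiit*.
Since the final sound of the causative form *ikiit* is /t/ (a non-sibilant consonant), it takes -i, giving *ikiiti*.
The past-tense form *ikiiti*: last vowel = /i/, a front vowel → -feb → *ikiitifeb*.

ikiitifeb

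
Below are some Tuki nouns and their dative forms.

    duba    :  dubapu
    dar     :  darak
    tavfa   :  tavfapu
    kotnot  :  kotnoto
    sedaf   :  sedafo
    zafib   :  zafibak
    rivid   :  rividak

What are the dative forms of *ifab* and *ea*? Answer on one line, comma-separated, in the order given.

The suffix is conditioned by the final sound: -o when the stem ends in a voiceless consonant (*kotnot*, *sedaf*); -ak when the stem ends in a voiced consonant (*dar*, *zafib*, *rivid*); -pu when the stem ends in a vowel (*duba*, *tavfa*).
The final sound of *ifab* is /b/, which is a voiced consonant, so the suffix is -ak, giving *ifabak*.
*ea*: final sound = /a/, a vowel → -pu → *eapu*.

ifabak, eapu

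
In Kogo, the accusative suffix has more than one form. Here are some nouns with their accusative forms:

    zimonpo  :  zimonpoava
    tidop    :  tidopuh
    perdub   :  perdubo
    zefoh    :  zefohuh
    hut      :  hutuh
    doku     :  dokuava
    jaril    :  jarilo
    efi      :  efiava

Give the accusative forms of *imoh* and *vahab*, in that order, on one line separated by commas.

imohuh, vahabo

The alternation tracks the final sound of the stem — -uh when the stem ends in a voiceless consonant (*tidop*, *zefoh*, *hut*); -o when the stem ends in a voiced consonant (*perdub*, *jaril*); -ava when the stem ends in a vowel (*zimonpo*, *doku*, *efi*).
*imoh* — final sound /h/ (a voiceless consonant) → -uh → *imohuh*.
*vahab* — final sound /b/ (a voiced consonant) → -o → *vahabo*.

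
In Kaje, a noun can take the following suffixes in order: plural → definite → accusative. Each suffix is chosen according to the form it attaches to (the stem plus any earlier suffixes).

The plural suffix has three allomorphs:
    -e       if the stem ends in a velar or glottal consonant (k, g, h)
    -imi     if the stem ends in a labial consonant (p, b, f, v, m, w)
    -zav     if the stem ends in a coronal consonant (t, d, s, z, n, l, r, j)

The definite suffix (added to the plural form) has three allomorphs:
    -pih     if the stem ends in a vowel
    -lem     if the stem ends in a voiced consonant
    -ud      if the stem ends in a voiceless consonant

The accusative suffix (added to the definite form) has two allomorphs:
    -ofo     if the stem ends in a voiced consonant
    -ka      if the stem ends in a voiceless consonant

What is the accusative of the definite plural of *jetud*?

jetudzavlemofo

*jetud*: final consonant = /d/, coronal → -zav → *jetudzav*.
The plural form *jetudzav*: final sound = /v/, a voiced consonant → -lem → *jetudzavlem*.
The final consonant of the definite form *jetudzavlem* is /m/, which is voiced, so the accusative suffix is -ofo, giving *jetudzavlemofo*.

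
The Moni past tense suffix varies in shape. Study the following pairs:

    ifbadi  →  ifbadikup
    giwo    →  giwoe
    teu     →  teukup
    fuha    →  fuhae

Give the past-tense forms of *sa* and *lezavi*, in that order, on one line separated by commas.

The alternation tracks the last vowel of the stem — -kup when the last vowel of the stem is a high vowel (*ifbadi*, *teu*); -e when the last vowel of the stem is a non-high vowel (*giwo*, *fuha*).
Since the last vowel of *sa* is /a/ (a non-high vowel), it takes -e, giving *sae*.
*lezavi* — last vowel /i/ (a high vowel) → -kup → *lezavikup*.

sae, lezavikup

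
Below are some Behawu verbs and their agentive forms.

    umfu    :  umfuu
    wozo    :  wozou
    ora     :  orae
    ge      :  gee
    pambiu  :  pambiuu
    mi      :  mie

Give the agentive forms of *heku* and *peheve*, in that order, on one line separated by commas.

The suffix is conditioned by the last vowel: -u when the last vowel of the stem is a rounded vowel (*umfu*, *wozo*, *pambiu*); -e when the last vowel of the stem is an unrounded vowel (*ora*, *ge*, *mi*).
*heku*: last vowel = /u/, a rounded vowel → -u → *hekuu*.
The last vowel of *peheve* is /e/, which is an unrounded vowel, so the suffix is -e, giving *pehevee*.

hekuu, pehevee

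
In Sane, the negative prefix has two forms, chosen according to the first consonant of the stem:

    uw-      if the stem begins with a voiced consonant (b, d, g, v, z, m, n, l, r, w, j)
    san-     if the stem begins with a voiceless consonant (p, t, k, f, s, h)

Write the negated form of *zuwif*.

uwzuwif

*zuwif*: first consonant = /z/, voiced → uw- → *uwzuwif*.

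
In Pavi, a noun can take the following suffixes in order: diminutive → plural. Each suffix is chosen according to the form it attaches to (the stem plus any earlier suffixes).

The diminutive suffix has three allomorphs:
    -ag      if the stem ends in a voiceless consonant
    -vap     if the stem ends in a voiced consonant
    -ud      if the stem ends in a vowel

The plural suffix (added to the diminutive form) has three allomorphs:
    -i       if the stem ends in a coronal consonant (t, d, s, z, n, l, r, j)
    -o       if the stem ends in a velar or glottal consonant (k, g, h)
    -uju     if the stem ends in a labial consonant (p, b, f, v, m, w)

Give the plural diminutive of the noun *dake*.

dakeudi

Since the final sound of *dake* is /e/ (a vowel), it takes -ud, giving *dakeud*.
The diminutive form *dakeud* — final consonant /d/ (coronal) → -i → *dakeudi*.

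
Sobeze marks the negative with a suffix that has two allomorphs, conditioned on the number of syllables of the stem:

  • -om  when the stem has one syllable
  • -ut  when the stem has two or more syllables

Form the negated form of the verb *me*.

*me* (one syllable) → -om → *meom*.

meom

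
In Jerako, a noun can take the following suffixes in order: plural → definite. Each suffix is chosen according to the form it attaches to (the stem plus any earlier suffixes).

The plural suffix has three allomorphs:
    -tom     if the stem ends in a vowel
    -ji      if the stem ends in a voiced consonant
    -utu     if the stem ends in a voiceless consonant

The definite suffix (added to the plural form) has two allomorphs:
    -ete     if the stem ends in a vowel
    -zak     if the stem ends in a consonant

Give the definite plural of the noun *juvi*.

juvitomzak

The final sound of *juvi* is /i/, which is a vowel, so the plural suffix is -tom, giving *juvitom*.
The plural form *juvitom* — final sound /m/ (a consonant) → -zak → *juvitomzak*.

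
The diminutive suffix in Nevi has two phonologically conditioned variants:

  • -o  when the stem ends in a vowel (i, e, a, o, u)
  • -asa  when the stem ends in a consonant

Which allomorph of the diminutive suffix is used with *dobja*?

-o

*dobja* — final sound /a/ (a vowel) → -o.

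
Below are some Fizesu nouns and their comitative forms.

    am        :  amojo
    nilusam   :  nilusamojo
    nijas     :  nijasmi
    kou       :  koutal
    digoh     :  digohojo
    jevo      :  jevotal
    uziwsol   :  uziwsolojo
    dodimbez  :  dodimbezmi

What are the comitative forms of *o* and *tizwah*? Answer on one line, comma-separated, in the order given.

otal, tizwahojo

The pattern is sibilance of the final sound: -mi when the stem ends in a sibilant (*nijas*, *dodimbez*); -ojo when the stem ends in a non-sibilant consonant (*am*, *nilusam*, *digoh*, *uziwsol*); -tal when the stem ends in a vowel (*kou*, *jevo*).
*o* — final sound /o/ (a vowel) → -tal → *otal*.
*tizwah*: final sound = /h/, a non-sibilant consonant → -ojo → *tizwahojo*.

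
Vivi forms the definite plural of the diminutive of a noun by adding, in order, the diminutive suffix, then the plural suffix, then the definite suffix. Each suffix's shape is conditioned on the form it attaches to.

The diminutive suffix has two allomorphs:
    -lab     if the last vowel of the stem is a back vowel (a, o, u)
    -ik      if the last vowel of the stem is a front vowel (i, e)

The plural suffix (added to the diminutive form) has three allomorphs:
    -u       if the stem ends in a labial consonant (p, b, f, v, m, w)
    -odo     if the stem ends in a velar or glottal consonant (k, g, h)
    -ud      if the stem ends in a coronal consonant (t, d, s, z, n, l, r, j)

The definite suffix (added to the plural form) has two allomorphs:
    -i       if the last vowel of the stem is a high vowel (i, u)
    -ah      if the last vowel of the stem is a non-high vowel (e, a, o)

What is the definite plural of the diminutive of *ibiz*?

ibizikodoah

*ibiz*: last vowel = /i/, a front vowel → -ik → *ibizik*.
The final consonant of the diminutive form *ibizik* is /k/, which is velar/glottal, so the plural suffix is -odo, giving *ibizikodo*.
The plural form *ibizikodo*: last vowel = /o/, a non-high vowel → -ah → *ibizikodoah*.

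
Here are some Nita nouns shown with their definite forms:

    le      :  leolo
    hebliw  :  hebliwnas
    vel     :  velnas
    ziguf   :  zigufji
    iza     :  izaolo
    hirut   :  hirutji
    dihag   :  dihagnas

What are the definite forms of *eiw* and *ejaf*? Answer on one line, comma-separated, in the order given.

The suffix is conditioned by the final sound: -ji when the stem ends in a voiceless consonant (*ziguf*, *hirut*); -nas when the stem ends in a voiced consonant (*hebliw*, *vel*, *dihag*); -olo when the stem ends in a vowel (*le*, *iza*).
*eiw* — final sound /w/ (a voiced consonant) → -nas → *eiwnas*.
*ejaf* — final sound /f/ (a voiceless consonant) → -ji → *ejafji*.

eiwnas, ejafji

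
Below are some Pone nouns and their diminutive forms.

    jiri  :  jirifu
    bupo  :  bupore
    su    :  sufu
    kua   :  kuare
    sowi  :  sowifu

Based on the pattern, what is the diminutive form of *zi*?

zifu

The suffix is conditioned by the last vowel: -fu when the last vowel of the stem is a high vowel (*jiri*, *su*, *sowi*); -re when the last vowel of the stem is a non-high vowel (*bupo*, *kua*).
*zi*: last vowel = /i/, a high vowel → -fu → *zifu*.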